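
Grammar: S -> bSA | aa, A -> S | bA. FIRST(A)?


Per alternative of A: FIRST(S) = {a, b}; FIRST(bA) = {b}
FIRST(A) = {a, b}


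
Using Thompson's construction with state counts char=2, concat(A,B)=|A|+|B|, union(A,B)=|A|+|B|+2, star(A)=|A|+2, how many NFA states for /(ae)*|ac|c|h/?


Syntax tree has 6 char leaf(s), 3 union(s), 1 star(s)
chars contribute 6×2 = 12; each union adds +2; each star adds +2
Total: 12 + 6 + 2 = 20 states


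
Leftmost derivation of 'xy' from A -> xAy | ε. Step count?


Derivation: A => xAy => xy
Steps: 2


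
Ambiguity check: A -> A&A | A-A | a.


'a&a-a' has two parse trees (no precedence encoded between & and -)
Ambiguous


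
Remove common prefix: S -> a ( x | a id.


Common prefix: 'a'
Factored: S -> a S', S' -> ( x | id


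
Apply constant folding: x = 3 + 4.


3 + 4 = 7 at compile time
Optimized: x = 7


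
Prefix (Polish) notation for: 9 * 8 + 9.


left-to-right (same/higher precedence on left): tree is (+ (* 9 8) 9)
Prefix: + * 9 8 9


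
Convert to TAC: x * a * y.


Break into single-operator statements:
t1 = x * a
t2 = t1 * y


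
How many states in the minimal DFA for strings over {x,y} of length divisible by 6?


Track length mod 6: states 0..5, accept at 0
Minimal DFA: 6 states


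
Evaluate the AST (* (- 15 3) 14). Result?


Evaluate inner: (- 15 3) = 12
Evaluate root: (* 12 14) = 168
Result: 168


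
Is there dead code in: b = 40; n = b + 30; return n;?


b is read by n's definition; n is returned
No dead code


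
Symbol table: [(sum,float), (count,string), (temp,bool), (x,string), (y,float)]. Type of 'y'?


Lookup 'y' → type float


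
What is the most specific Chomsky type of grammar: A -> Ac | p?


Left-linear: every RHS is a terminal or one nonterminal followed by a terminal
Classification: Type 3 (Regular)


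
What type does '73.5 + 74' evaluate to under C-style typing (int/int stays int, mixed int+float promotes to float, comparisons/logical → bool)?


Operand types: float + int
Rule: mixed int/float promotes to float; int/int stays int
Result type: float


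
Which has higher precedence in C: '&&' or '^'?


'^' is bitwise XOR (level 4); '&&' is logical AND (level 2)
Higher level binds tighter
'^' has higher precedence than '&&'


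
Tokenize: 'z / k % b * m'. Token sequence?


Scan left to right, longest-match per lexeme
Tokens: ID(z), OP(/), ID(k), OP(%), ID(b), OP(*), ID(m)


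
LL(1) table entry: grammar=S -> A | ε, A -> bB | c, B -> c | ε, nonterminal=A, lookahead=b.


For [A, b]: 'b' ∈ FIRST(bB)
Entry: A -> bB


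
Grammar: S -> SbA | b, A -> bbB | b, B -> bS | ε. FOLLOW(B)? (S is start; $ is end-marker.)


$ ∈ FOLLOW(S). For each A -> αBβ: add FIRST(β)\{ε} to FOLLOW(B); if β nullable, add FOLLOW(A).
FOLLOW(B) = {$, b}


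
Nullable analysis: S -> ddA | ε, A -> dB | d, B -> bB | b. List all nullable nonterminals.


A nonterminal is nullable iff some alternative derives ε (directly, or every symbol in it is nullable)
Nullable: {S}


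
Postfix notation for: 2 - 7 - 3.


Left to right (same or higher precedence on left)
Postfix: 2 7 - 3 -


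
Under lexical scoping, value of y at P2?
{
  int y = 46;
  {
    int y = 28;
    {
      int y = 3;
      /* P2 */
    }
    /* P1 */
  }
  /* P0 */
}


y declared in the same block as P2
y = 3


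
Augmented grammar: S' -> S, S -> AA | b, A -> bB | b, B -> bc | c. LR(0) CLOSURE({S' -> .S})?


Start: S' -> .S
For each item with dot before a nonterminal B, add B -> .γ for every B-production
Closure: [S' -> .S, S -> .AA, S -> .b, A -> .bB, A -> .b]


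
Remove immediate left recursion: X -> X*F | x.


Left-recursive alternatives: X*F; non-recursive: x
Introduce X': X -> xX', X' -> *FX' | ε


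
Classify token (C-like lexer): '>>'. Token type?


Pattern: operator symbol
Type: OPERATOR


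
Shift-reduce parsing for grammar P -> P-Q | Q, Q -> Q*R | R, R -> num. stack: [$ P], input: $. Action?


start symbol P on stack, input exhausted
Action: accept


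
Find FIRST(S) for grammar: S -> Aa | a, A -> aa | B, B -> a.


Per alternative of S: FIRST(Aa) = {a}; FIRST(a) = {a}
FIRST(S) = {a}


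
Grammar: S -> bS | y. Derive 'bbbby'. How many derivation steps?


Derivation: S => bS => bbS => bbbS => bbbbS => bbbby
Steps: 5


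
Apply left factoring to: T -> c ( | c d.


Common prefix: 'c'
Factored: T -> c T', T' -> ( | d


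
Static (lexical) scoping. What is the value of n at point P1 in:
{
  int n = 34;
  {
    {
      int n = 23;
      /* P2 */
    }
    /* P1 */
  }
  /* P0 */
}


P1's block does not declare n; resolves to the enclosing declaration at depth 0
n = 34


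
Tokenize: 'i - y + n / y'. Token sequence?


Scan left to right, longest-match per lexeme
Tokens: ID(i), OP(-), ID(y), OP(+), ID(n), OP(/), ID(y)


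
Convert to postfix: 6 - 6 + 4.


Left to right (same or higher precedence on left)
Postfix: 6 6 - 4 +


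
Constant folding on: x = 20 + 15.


20 + 15 = 35 at compile time
Optimized: x = 35


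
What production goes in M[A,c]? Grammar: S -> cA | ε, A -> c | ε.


For [A, c]: 'c' ∈ FIRST(c)
Entry: A -> c


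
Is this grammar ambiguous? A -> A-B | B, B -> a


precedence layered via separate nonterminal B: deterministic
Unambiguous


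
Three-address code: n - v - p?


Break into single-operator statements:
t1 = n - v
t2 = t1 - p


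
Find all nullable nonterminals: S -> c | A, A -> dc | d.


A nonterminal is nullable iff some alternative derives ε (directly, or every symbol in it is nullable)
Nullable: {}


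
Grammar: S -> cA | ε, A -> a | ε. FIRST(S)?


Per alternative of S: FIRST(cA) = {c}; FIRST(ε) = {ε}
FIRST(S) = {c, ε}


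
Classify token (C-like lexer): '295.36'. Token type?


Pattern: digits with a decimal point
Type: FLOAT_LITERAL


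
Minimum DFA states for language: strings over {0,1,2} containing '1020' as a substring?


KMP-style automaton: 4 progress states + 1 absorbing accept = 5
Minimal DFA: 5 states


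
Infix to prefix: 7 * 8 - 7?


left-to-right (same/higher precedence on left): tree is (- (* 7 8) 7)
Prefix: - * 7 8 7


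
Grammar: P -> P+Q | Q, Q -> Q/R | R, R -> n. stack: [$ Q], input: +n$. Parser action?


lookahead ∉ {/} so Q won't extend; reduce P -> Q
Action: reduce (P -> Q)


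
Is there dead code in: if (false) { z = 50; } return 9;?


condition is constant false, so the whole block is unreachable
Dead: 'if (false) { z = 50; }'


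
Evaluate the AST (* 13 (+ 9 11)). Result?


Evaluate inner: (+ 9 11) = 20
Evaluate root: (* 13 20) = 260
Result: 260


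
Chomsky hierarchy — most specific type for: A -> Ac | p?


Left-linear: every RHS is a terminal or one nonterminal followed by a terminal
Classification: Type 3 (Regular)


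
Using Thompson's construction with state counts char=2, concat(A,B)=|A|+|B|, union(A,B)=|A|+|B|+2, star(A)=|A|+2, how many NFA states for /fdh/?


Syntax tree has 3 char leaf(s), 0 union(s), 0 star(s)
chars contribute 3×2 = 6; each union adds +2; each star adds +2
Total: 6 + 0 + 0 = 6 states


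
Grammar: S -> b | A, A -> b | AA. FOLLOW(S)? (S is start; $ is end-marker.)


$ ∈ FOLLOW(S). For each A -> αBβ: add FIRST(β)\{ε} to FOLLOW(B); if β nullable, add FOLLOW(A).
FOLLOW(S) = {$}


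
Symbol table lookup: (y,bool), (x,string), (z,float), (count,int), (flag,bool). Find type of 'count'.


Lookup 'count' → type int


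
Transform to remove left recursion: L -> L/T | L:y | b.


Left-recursive alternatives: L/T, L:y; non-recursive: b
Introduce L': L -> bL', L' -> /TL' | :yL' | ε


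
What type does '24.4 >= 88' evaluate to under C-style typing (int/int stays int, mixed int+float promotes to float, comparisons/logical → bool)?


Operand types: float >= int
Rule: comparison yields bool
Result type: bool


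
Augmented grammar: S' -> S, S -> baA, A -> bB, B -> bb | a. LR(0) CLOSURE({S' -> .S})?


Start: S' -> .S
For each item with dot before a nonterminal B, add B -> .γ for every B-production
Closure: [S' -> .S, S -> .baA]


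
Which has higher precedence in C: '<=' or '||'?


'<=' is relational (level 7); '||' is logical OR (level 1)
Higher level binds tighter
'<=' has higher precedence than '||'


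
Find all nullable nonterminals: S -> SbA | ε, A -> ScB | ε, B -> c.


A nonterminal is nullable iff some alternative derives ε (directly, or every symbol in it is nullable)
Nullable: {A, S}


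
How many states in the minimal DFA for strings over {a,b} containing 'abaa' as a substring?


KMP-style automaton: 4 progress states + 1 absorbing accept = 5
Minimal DFA: 5 states


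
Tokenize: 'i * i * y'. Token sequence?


Scan left to right, longest-match per lexeme
Tokens: ID(i), OP(*), ID(i), OP(*), ID(y)


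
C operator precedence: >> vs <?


'>>' is shift (level 8); '<' is relational (level 7)
Higher level binds tighter
'>>' has higher precedence than '<'


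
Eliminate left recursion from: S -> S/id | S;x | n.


Left-recursive alternatives: S/id, S;x; non-recursive: n
Introduce S': S -> nS', S' -> /idS' | ;xS' | ε


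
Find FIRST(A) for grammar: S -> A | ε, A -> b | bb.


Per alternative of A: FIRST(b) = {b}; FIRST(bb) = {b}
FIRST(A) = {b}


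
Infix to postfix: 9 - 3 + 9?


Left to right (same or higher precedence on left)
Postfix: 9 3 - 9 +


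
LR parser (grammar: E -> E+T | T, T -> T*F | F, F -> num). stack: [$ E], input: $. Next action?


start symbol E on stack, input exhausted
Action: accept


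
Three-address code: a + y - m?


Break into single-operator statements:
t1 = a + y
t2 = t1 - m


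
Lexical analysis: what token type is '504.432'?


Pattern: digits with a decimal point
Type: FLOAT_LITERAL


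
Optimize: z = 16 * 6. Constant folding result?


16 * 6 = 96 at compile time
Optimized: z = 96


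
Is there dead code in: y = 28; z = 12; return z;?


y is assigned but never read
Dead: 'y = 28'


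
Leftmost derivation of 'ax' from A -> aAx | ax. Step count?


Derivation: A => ax
Steps: 1


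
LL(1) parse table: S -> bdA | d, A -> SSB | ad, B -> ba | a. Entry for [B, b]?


For [B, b]: 'b' ∈ FIRST(ba)
Entry: B -> ba


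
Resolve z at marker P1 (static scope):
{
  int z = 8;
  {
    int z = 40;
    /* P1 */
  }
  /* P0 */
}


z declared in the same block as P1
z = 40


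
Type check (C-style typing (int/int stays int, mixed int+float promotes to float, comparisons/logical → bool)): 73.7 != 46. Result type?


Operand types: float != int
Rule: comparison yields bool
Result type: bool


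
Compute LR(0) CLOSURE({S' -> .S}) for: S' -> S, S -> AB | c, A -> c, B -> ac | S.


Start: S' -> .S
For each item with dot before a nonterminal B, add B -> .γ for every B-production
Closure: [S' -> .S, S -> .AB, S -> .c, A -> .c]


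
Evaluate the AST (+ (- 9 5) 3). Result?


Evaluate inner: (- 9 5) = 4
Evaluate root: (+ 4 3) = 7
Result: 7


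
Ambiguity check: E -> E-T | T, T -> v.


precedence layered via separate nonterminal T: deterministic
Unambiguous


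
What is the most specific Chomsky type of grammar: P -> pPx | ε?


Single nonterminal LHS, but p^n x^n is not regular
Classification: Type 2 (Context-Free)


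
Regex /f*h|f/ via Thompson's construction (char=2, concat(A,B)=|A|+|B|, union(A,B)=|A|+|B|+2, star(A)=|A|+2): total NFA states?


Syntax tree has 3 char leaf(s), 1 union(s), 1 star(s)
chars contribute 3×2 = 6; each union adds +2; each star adds +2
Total: 6 + 2 + 2 = 10 states


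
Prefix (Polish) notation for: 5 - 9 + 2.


left-to-right (same/higher precedence on left): tree is (+ (- 5 9) 2)
Prefix: + - 5 9 2


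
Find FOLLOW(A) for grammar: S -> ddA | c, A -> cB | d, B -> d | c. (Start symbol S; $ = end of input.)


$ ∈ FOLLOW(S). For each A -> αBβ: add FIRST(β)\{ε} to FOLLOW(B); if β nullable, add FOLLOW(A).
FOLLOW(A) = {$}


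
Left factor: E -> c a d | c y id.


Common prefix: 'c'
Factored: E -> c E', E' -> a d | y id


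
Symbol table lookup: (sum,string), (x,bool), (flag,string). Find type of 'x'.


Lookup 'x' → type bool


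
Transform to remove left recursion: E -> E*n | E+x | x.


Left-recursive alternatives: E*n, E+x; non-recursive: x
Introduce E': E -> xE', E' -> *nE' | +xE' | ε


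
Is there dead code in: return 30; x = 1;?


statement follows a return and is unreachable
Dead: 'x = 1'


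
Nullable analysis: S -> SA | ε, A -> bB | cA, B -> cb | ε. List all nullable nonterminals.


A nonterminal is nullable iff some alternative derives ε (directly, or every symbol in it is nullable)
Nullable: {B, S}


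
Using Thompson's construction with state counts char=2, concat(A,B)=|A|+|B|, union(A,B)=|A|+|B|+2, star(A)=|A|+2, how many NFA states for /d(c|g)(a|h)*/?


Syntax tree has 5 char leaf(s), 2 union(s), 1 star(s)
chars contribute 5×2 = 10; each union adds +2; each star adds +2
Total: 10 + 4 + 2 = 16 states


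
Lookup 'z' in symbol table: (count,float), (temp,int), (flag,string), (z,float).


Lookup 'z' → type float


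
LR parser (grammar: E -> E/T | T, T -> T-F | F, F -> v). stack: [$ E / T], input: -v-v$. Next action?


'-' can extend T; shift to build T -> T-F
Action: shift


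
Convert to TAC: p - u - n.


Break into single-operator statements:
t1 = p - u
t2 = t1 - n


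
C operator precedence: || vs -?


'-' is additive (level 9); '||' is logical OR (level 1)
Higher level binds tighter
'-' has higher precedence than '||'


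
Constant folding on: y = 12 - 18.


12 - 18 = -6 at compile time
Optimized: y = -6


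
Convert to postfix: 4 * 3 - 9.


Left to right (same or higher precedence on left)
Postfix: 4 3 * 9 -


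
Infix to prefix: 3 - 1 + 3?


left-to-right (same/higher precedence on left): tree is (+ (- 3 1) 3)
Prefix: + - 3 1 3


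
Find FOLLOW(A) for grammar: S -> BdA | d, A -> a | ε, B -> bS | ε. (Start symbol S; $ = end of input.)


$ ∈ FOLLOW(S). For each A -> αBβ: add FIRST(β)\{ε} to FOLLOW(B); if β nullable, add FOLLOW(A).
FOLLOW(A) = {$, d}


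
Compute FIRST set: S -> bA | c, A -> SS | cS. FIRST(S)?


Per alternative of S: FIRST(bA) = {b}; FIRST(c) = {c}
FIRST(S) = {b, c}


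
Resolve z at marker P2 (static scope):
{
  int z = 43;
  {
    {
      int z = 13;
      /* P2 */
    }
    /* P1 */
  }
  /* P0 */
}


z declared in the same block as P2
z = 13


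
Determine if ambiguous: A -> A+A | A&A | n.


'n+n&n' has two parse trees (no precedence encoded between + and &)
Ambiguous


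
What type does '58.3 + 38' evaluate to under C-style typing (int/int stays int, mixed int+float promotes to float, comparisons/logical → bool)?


Operand types: float + int
Rule: mixed int/float promotes to float; int/int stays int
Result type: float


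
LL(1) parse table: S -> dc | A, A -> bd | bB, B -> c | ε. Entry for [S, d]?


For [S, d]: 'd' ∈ FIRST(dc)
Entry: S -> dc


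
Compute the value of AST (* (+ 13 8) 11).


Evaluate inner: (+ 13 8) = 21
Evaluate root: (* 21 11) = 231
Result: 231


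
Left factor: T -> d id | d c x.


Common prefix: 'd'
Factored: T -> d T', T' -> id | c x


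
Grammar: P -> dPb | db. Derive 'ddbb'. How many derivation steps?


Derivation: P => dPb => ddbb
Steps: 2


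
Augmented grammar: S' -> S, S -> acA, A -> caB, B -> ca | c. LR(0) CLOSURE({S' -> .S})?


Start: S' -> .S
For each item with dot before a nonterminal B, add B -> .γ for every B-production
Closure: [S' -> .S, S -> .acA]


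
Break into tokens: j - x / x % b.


Scan left to right, longest-match per lexeme
Tokens: ID(j), OP(-), ID(x), OP(/), ID(x), OP(%), ID(b)


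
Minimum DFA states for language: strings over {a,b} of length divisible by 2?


Track length mod 2: states 0..1, accept at 0
Minimal DFA: 2 states


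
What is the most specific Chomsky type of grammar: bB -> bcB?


LHS has context (more than one symbol) and |LHS| ≤ |RHS|
Classification: Type 1 (Context-Sensitive)


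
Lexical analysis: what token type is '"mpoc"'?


Pattern: double-quoted sequence
Type: STRING_LITERAL


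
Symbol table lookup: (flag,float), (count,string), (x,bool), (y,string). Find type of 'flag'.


Lookup 'flag' → type float


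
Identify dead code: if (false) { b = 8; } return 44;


condition is constant false, so the whole block is unreachable
Dead: 'if (false) { b = 8; }'


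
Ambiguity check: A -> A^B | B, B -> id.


precedence layered via separate nonterminal B: deterministic
Unambiguous


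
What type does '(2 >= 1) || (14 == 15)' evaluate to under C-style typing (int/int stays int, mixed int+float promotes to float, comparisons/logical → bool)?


Operand types: bool || bool
Rule: logical operators take bool operands and yield bool
Result type: bool


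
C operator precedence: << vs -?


'-' is additive (level 9); '<<' is shift (level 8)
Higher level binds tighter
'-' has higher precedence than '<<'


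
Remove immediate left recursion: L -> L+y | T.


Left-recursive alternatives: L+y; non-recursive: T
Introduce L': L -> TL', L' -> +yL' | ε


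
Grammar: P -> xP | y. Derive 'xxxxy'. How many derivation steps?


Derivation: P => xP => xxP => xxxP => xxxxP => xxxxy
Steps: 5


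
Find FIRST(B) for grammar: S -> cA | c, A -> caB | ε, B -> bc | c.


Per alternative of B: FIRST(bc) = {b}; FIRST(c) = {c}
FIRST(B) = {b, c}


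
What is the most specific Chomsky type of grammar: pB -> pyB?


LHS has context (more than one symbol) and |LHS| ≤ |RHS|
Classification: Type 1 (Context-Sensitive)


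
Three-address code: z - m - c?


Break into single-operator statements:
t1 = z - m
t2 = t1 - c


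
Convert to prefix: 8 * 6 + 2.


left-to-right (same/higher precedence on left): tree is (+ (* 8 6) 2)
Prefix: + * 8 6 2


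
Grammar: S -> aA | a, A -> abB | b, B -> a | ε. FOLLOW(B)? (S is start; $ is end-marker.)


$ ∈ FOLLOW(S). For each A -> αBβ: add FIRST(β)\{ε} to FOLLOW(B); if β nullable, add FOLLOW(A).
FOLLOW(B) = {$}


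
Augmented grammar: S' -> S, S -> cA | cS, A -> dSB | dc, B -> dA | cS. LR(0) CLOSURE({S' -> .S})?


Start: S' -> .S
For each item with dot before a nonterminal B, add B -> .γ for every B-production
Closure: [S' -> .S, S -> .cA, S -> .cS]


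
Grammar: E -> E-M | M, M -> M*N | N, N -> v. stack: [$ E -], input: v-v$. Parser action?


no handle ('E-' is not any RHS); shift 'v'
Action: shift


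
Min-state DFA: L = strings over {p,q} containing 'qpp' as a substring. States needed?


KMP-style automaton: 3 progress states + 1 absorbing accept = 4
Minimal DFA: 4 states


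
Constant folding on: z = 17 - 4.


17 - 4 = 13 at compile time
Optimized: z = 13


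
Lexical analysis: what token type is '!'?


Pattern: operator symbol
Type: OPERATOR


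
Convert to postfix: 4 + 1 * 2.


* has higher precedence, evaluate 1*2 first
Postfix: 4 1 2 * +


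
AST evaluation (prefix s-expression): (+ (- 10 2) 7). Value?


Evaluate inner: (- 10 2) = 8
Evaluate root: (+ 8 7) = 15
Result: 15


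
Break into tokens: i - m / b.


Scan left to right, longest-match per lexeme
Tokens: ID(i), OP(-), ID(m), OP(/), ID(b)


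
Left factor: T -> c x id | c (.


Common prefix: 'c'
Factored: T -> c T', T' -> x id | (


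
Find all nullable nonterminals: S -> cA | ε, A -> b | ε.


A nonterminal is nullable iff some alternative derives ε (directly, or every symbol in it is nullable)
Nullable: {A, S}


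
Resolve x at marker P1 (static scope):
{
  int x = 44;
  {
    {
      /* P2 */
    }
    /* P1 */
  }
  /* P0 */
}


P1's block does not declare x; resolves to the enclosing declaration at depth 0
x = 44


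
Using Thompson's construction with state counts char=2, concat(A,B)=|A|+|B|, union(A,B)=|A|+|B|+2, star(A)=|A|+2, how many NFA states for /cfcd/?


Syntax tree has 4 char leaf(s), 0 union(s), 0 star(s)
chars contribute 4×2 = 8; each union adds +2; each star adds +2
Total: 8 + 0 + 0 = 8 states


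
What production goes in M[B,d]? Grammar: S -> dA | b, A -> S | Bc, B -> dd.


For [B, d]: 'd' ∈ FIRST(dd)
Entry: B -> dd


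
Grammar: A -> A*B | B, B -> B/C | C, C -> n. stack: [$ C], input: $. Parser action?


'C' (not preceded by B/) is the handle for B -> C
Action: reduce (B -> C)


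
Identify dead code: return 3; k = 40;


statement follows a return and is unreachable
Dead: 'k = 40'


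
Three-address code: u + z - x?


Break into single-operator statements:
t1 = u + z
t2 = t1 - x


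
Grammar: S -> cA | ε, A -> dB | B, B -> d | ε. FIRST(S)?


Per alternative of S: FIRST(cA) = {c}; FIRST(ε) = {ε}
FIRST(S) = {c, ε}


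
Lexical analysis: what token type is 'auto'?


Pattern: reserved word
Type: KEYWORD


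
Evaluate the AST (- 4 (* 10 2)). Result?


Evaluate inner: (* 10 2) = 20
Evaluate root: (- 4 20) = -16
Result: -16


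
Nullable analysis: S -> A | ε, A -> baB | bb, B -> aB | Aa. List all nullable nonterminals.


A nonterminal is nullable iff some alternative derives ε (directly, or every symbol in it is nullable)
Nullable: {S}


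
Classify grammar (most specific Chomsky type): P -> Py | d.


Left-linear: every RHS is a terminal or one nonterminal followed by a terminal
Classification: Type 3 (Regular)


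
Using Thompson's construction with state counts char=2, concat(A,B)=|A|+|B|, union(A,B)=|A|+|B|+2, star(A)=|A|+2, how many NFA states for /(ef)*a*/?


Syntax tree has 3 char leaf(s), 0 union(s), 2 star(s)
chars contribute 3×2 = 6; each union adds +2; each star adds +2
Total: 6 + 0 + 4 = 10 states


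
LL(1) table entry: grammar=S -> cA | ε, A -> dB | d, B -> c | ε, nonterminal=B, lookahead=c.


For [B, c]: 'c' ∈ FIRST(c)
Entry: B -> c


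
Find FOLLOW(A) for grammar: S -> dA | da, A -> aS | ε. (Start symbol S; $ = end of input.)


$ ∈ FOLLOW(S). For each A -> αBβ: add FIRST(β)\{ε} to FOLLOW(B); if β nullable, add FOLLOW(A).
FOLLOW(A) = {$}


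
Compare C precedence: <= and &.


'<=' is relational (level 7); '&' is bitwise AND (level 5)
Higher level binds tighter
'<=' has higher precedence than '&'


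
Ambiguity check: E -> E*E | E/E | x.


'x*x/x' has two parse trees (no precedence encoded between * and /)
Ambiguous


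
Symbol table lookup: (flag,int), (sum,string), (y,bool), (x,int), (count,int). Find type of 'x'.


Lookup 'x' → type int


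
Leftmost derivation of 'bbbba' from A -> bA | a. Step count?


Derivation: A => bA => bbA => bbbA => bbbbA => bbbba
Steps: 5


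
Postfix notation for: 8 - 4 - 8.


Left to right (same or higher precedence on left)
Postfix: 8 4 - 8 -


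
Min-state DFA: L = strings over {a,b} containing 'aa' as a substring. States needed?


KMP-style automaton: 2 progress states + 1 absorbing accept = 3
Minimal DFA: 3 states


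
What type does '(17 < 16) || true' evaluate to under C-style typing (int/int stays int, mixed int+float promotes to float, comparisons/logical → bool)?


Operand types: bool || bool
Rule: logical operators take bool operands and yield bool
Result type: bool


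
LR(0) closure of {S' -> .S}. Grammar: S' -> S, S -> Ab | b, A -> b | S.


Start: S' -> .S
For each item with dot before a nonterminal B, add B -> .γ for every B-production
Closure: [S' -> .S, S -> .Ab, S -> .b, A -> .b, A -> .S]


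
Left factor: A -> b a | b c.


Common prefix: 'b'
Factored: A -> b A', A' -> a | c


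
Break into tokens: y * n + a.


Scan left to right, longest-match per lexeme
Tokens: ID(y), OP(*), ID(n), OP(+), ID(a)


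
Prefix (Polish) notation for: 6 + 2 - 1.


left-to-right (same/higher precedence on left): tree is (- (+ 6 2) 1)
Prefix: - + 6 2 1


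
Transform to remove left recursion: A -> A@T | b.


Left-recursive alternatives: A@T; non-recursive: b
Introduce A': A -> bA', A' -> @TA' | ε


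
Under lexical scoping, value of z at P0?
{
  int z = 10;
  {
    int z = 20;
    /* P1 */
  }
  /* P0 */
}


z declared in the same block as P0
z = 10


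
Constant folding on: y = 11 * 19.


11 * 19 = 209 at compile time
Optimized: y = 209


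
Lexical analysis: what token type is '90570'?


Pattern: digits only
Type: INTEGER_LITERAL


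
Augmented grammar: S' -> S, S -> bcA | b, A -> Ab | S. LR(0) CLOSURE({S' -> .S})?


Start: S' -> .S
For each item with dot before a nonterminal B, add B -> .γ for every B-production
Closure: [S' -> .S, S -> .bcA, S -> .b]


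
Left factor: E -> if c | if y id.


Common prefix: 'if'
Factored: E -> if E', E' -> c | y id


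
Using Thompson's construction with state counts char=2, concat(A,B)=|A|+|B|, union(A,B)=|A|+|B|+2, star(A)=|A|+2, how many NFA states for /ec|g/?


Syntax tree has 3 char leaf(s), 1 union(s), 0 star(s)
chars contribute 3×2 = 6; each union adds +2; each star adds +2
Total: 6 + 2 + 0 = 8 states


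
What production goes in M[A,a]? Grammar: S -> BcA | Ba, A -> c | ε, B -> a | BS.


For [A, a]: ε is nullable and 'a' ∈ FOLLOW(A)
Entry: A -> ε


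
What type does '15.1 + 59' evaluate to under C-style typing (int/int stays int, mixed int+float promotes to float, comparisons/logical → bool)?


Operand types: float + int
Rule: mixed int/float promotes to float; int/int stays int
Result type: float


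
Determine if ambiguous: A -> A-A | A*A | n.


'n-n*n' has two parse trees (no precedence encoded between - and *)
Ambiguous


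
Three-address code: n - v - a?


Break into single-operator statements:
t1 = n - v
t2 = t1 - a


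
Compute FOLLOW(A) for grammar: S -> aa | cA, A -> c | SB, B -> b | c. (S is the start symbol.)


$ ∈ FOLLOW(S). For each A -> αBβ: add FIRST(β)\{ε} to FOLLOW(B); if β nullable, add FOLLOW(A).
FOLLOW(A) = {$, b, c}


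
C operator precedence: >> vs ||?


'>>' is shift (level 8); '||' is logical OR (level 1)
Higher level binds tighter
'>>' has higher precedence than '||'


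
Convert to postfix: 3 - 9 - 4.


Left to right (same or higher precedence on left)
Postfix: 3 9 - 4 -


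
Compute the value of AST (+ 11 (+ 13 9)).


Evaluate inner: (+ 13 9) = 22
Evaluate root: (+ 11 22) = 33
Result: 33


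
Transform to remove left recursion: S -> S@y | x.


Left-recursive alternatives: S@y; non-recursive: x
Introduce S': S -> xS', S' -> @yS' | ε


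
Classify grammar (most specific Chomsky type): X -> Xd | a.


Left-linear: every RHS is a terminal or one nonterminal followed by a terminal
Classification: Type 3 (Regular)


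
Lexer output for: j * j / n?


Scan left to right, longest-match per lexeme
Tokens: ID(j), OP(*), ID(j), OP(/), ID(n)


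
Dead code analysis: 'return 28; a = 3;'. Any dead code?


statement follows a return and is unreachable
Dead: 'a = 3'


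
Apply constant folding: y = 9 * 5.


9 * 5 = 45 at compile time
Optimized: y = 45


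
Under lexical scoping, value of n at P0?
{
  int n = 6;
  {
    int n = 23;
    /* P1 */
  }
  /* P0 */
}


n declared in the same block as P0
n = 6


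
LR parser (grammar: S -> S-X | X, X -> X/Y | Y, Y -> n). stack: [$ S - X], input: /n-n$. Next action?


'/' can extend X; shift to build X -> X/Y
Action: shift


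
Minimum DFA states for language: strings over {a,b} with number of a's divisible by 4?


Track (count of a) mod 4: states 0..3, accept at 0
Minimal DFA: 4 states


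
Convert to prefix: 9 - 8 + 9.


left-to-right (same/higher precedence on left): tree is (+ (- 9 8) 9)
Prefix: + - 9 8 9


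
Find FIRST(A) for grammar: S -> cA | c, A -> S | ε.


Per alternative of A: FIRST(S) = {c}; FIRST(ε) = {ε}
FIRST(A) = {c, ε}


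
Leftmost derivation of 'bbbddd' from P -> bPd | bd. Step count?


Derivation: P => bPd => bbPdd => bbbddd
Steps: 3


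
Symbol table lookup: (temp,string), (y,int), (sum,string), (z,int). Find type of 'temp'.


Lookup 'temp' → type string


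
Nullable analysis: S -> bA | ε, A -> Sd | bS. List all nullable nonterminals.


A nonterminal is nullable iff some alternative derives ε (directly, or every symbol in it is nullable)
Nullable: {S}


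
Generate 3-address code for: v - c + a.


Break into single-operator statements:
t1 = v - c
t2 = t1 + a


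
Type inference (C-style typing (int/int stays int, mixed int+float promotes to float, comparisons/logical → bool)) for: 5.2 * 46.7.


Operand types: float * float
Rule: mixed int/float promotes to float; int/int stays int
Result type: float


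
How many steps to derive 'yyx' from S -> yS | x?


Derivation: S => yS => yyS => yyx
Steps: 3


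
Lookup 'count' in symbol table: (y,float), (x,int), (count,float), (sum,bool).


Lookup 'count' → type float


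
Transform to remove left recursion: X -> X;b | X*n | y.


Left-recursive alternatives: X;b, X*n; non-recursive: y
Introduce X': X -> yX', X' -> ;bX' | *nX' | ε


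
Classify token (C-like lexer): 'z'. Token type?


Pattern: letter/underscore followed by alphanumerics, not a keyword
Type: IDENTIFIER


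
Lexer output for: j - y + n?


Scan left to right, longest-match per lexeme
Tokens: ID(j), OP(-), ID(y), OP(+), ID(n)


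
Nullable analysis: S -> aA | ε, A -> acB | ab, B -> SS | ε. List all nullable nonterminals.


A nonterminal is nullable iff some alternative derives ε (directly, or every symbol in it is nullable)
Nullable: {B, S}


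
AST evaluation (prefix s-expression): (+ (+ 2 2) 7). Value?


Evaluate inner: (+ 2 2) = 4
Evaluate root: (+ 4 7) = 11
Result: 11


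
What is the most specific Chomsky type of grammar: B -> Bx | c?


Left-linear: every RHS is a terminal or one nonterminal followed by a terminal
Classification: Type 3 (Regular)


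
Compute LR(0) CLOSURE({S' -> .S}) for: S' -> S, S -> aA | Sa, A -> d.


Start: S' -> .S
For each item with dot before a nonterminal B, add B -> .γ for every B-production
Closure: [S' -> .S, S -> .aA, S -> .Sa]


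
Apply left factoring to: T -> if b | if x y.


Common prefix: 'if'
Factored: T -> if T', T' -> b | x y


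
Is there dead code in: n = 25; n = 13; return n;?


first assignment to n is overwritten before any read
Dead: 'n = 25'


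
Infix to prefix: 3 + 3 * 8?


'*' binds tighter: tree is (+ 3 (* 3 8))
Prefix: + 3 * 3 8


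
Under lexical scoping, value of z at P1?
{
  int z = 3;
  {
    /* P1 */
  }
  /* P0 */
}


P1's block does not declare z; resolves to the enclosing declaration at depth 0
z = 3


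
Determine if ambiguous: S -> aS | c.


right-linear, alternatives start with distinct terminals 'a' vs 'c': unique leftmost derivation
Unambiguous


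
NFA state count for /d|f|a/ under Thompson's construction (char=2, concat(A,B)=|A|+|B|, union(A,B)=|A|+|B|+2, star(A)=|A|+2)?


Syntax tree has 3 char leaf(s), 2 union(s), 0 star(s)
chars contribute 3×2 = 6; each union adds +2; each star adds +2
Total: 6 + 4 + 0 = 10 states


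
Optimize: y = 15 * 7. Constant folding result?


15 * 7 = 105 at compile time
Optimized: y = 105


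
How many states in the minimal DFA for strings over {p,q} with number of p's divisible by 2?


Track (count of p) mod 2: states 0..1, accept at 0
Minimal DFA: 2 states


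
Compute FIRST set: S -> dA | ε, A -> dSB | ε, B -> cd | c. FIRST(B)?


Per alternative of B: FIRST(cd) = {c}; FIRST(c) = {c}
FIRST(B) = {c}


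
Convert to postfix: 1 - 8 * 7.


* has higher precedence, evaluate 8*7 first
Postfix: 1 8 7 * -


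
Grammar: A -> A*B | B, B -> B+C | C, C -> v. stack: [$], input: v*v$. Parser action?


no handle on stack; shift 'v'
Action: shift


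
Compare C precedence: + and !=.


'+' is additive (level 9); '!=' is equality (level 6)
Higher level binds tighter
'+' has higher precedence than '!='


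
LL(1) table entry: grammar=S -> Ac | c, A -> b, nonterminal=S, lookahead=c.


For [S, c]: 'c' ∈ FIRST(c)
Entry: S -> c


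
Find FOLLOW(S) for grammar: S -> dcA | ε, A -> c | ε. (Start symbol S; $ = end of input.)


$ ∈ FOLLOW(S). For each A -> αBβ: add FIRST(β)\{ε} to FOLLOW(B); if β nullable, add FOLLOW(A).
FOLLOW(S) = {$}


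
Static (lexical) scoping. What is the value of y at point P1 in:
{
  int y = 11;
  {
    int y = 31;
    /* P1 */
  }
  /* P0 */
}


y declared in the same block as P1
y = 31


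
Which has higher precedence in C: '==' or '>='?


'>=' is relational (level 7); '==' is equality (level 6)
Higher level binds tighter
'>=' has higher precedence than '=='


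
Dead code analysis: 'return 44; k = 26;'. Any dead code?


statement follows a return and is unreachable
Dead: 'k = 26'


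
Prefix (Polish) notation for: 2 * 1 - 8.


left-to-right (same/higher precedence on left): tree is (- (* 2 1) 8)
Prefix: - * 2 1 8


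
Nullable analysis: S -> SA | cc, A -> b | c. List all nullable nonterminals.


A nonterminal is nullable iff some alternative derives ε (directly, or every symbol in it is nullable)
Nullable: {}


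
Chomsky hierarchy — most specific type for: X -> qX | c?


Right-linear: every RHS is a terminal or a terminal followed by one nonterminal
Classification: Type 3 (Regular)


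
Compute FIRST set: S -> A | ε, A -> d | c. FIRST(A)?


Per alternative of A: FIRST(d) = {d}; FIRST(c) = {c}
FIRST(A) = {c, d}


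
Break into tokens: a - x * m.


Scan left to right, longest-match per lexeme
Tokens: ID(a), OP(-), ID(x), OP(*), ID(m)


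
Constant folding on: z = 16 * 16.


16 * 16 = 256 at compile time
Optimized: z = 256


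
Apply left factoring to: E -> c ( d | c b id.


Common prefix: 'c'
Factored: E -> c E', E' -> ( d | b id


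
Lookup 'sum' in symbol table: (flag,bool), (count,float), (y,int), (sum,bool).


Lookup 'sum' → type bool


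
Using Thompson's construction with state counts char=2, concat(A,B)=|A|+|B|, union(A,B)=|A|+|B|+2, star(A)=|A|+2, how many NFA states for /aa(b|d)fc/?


Syntax tree has 6 char leaf(s), 1 union(s), 0 star(s)
chars contribute 6×2 = 12; each union adds +2; each star adds +2
Total: 12 + 2 + 0 = 14 states


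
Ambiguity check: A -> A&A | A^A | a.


'a&a^a' has two parse trees (no precedence encoded between & and ^)
Ambiguous


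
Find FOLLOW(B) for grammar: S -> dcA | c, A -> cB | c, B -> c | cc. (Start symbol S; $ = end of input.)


$ ∈ FOLLOW(S). For each A -> αBβ: add FIRST(β)\{ε} to FOLLOW(B); if β nullable, add FOLLOW(A).
FOLLOW(B) = {$}


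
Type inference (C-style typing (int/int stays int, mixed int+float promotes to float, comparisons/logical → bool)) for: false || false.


Operand types: bool || bool
Rule: logical operators take bool operands and yield bool
Result type: bool


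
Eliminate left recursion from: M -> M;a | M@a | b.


Left-recursive alternatives: M;a, M@a; non-recursive: b
Introduce M': M -> bM', M' -> ;aM' | @aM' | ε


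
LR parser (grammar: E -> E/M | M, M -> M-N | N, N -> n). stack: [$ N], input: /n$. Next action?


'N' (not preceded by M-) is the handle for M -> N
Action: reduce (M -> N)


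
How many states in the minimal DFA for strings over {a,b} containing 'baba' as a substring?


KMP-style automaton: 4 progress states + 1 absorbing accept = 5
Minimal DFA: 5 states


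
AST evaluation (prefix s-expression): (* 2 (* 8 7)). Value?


Evaluate inner: (* 8 7) = 56
Evaluate root: (* 2 56) = 112
Result: 112


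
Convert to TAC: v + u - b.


Break into single-operator statements:
t1 = v + u
t2 = t1 - b


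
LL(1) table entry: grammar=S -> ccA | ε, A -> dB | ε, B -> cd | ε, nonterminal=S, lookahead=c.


For [S, c]: 'c' ∈ FIRST(ccA)
Entry: S -> ccA


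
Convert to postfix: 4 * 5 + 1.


Left to right (same or higher precedence on left)
Postfix: 4 5 * 1 +


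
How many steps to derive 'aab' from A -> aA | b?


Derivation: A => aA => aaA => aab
Steps: 3


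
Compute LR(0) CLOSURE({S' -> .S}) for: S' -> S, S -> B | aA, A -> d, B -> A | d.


Start: S' -> .S
For each item with dot before a nonterminal B, add B -> .γ for every B-production
Closure: [S' -> .S, S -> .B, S -> .aA, B -> .A, B -> .d, A -> .d]


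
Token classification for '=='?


Pattern: operator symbol
Type: OPERATOR


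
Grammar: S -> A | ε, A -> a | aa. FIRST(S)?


Per alternative of S: FIRST(A) = {a}; FIRST(ε) = {ε}
FIRST(S) = {a, ε}


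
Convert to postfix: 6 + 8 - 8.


Left to right (same or higher precedence on left)
Postfix: 6 8 + 8 -


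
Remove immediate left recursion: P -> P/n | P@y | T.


Left-recursive alternatives: P/n, P@y; non-recursive: T
Introduce P': P -> TP', P' -> /nP' | @yP' | ε


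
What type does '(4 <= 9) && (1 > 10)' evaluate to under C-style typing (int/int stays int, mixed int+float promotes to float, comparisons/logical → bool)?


Operand types: bool && bool
Rule: logical operators take bool operands and yield bool
Result type: bool


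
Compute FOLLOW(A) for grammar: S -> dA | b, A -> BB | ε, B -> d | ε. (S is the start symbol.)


$ ∈ FOLLOW(S). For each A -> αBβ: add FIRST(β)\{ε} to FOLLOW(B); if β nullable, add FOLLOW(A).
FOLLOW(A) = {$}


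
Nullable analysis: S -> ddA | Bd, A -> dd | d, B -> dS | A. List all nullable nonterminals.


A nonterminal is nullable iff some alternative derives ε (directly, or every symbol in it is nullable)
Nullable: {}


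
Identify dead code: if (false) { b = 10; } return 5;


condition is constant false, so the whole block is unreachable
Dead: 'if (false) { b = 10; }'


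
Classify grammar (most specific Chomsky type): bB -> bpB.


LHS has context (more than one symbol) and |LHS| ≤ |RHS|
Classification: Type 1 (Context-Sensitive)


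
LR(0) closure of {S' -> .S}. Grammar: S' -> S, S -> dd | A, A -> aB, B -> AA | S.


Start: S' -> .S
For each item with dot before a nonterminal B, add B -> .γ for every B-production
Closure: [S' -> .S, S -> .dd, S -> .A, A -> .aB]


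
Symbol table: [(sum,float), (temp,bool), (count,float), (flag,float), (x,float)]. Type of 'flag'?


Lookup 'flag' → type float


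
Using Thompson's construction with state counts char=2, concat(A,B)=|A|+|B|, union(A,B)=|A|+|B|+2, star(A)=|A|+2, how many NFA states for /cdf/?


Syntax tree has 3 char leaf(s), 0 union(s), 0 star(s)
chars contribute 3×2 = 6; each union adds +2; each star adds +2
Total: 6 + 0 + 0 = 6 states


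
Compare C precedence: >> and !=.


'>>' is shift (level 8); '!=' is equality (level 6)
Higher level binds tighter
'>>' has higher precedence than '!='


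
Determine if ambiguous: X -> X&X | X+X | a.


'a&a+a' has two parse trees (no precedence encoded between & and +)
Ambiguous


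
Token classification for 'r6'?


Pattern: letter/underscore followed by alphanumerics, not a keyword
Type: IDENTIFIER


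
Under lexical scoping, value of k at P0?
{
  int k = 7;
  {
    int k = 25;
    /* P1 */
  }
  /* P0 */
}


k declared in the same block as P0
k = 7


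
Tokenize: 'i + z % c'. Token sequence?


Scan left to right, longest-match per lexeme
Tokens: ID(i), OP(+), ID(z), OP(%), ID(c)


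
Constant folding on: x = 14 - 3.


14 - 3 = 11 at compile time
Optimized: x = 11
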